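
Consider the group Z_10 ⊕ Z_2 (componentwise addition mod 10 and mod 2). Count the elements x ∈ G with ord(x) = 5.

An element (a,b) has order lcm(ord(a), ord(b)); count pairs with lcm equal to 5.
Enumerating gives 4 such elements.

4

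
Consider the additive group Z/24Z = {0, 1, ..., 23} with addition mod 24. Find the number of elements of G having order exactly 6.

In a cyclic group of order 24, the number of elements of order d (for d | 24) is φ(d).
φ(6) = 2.

2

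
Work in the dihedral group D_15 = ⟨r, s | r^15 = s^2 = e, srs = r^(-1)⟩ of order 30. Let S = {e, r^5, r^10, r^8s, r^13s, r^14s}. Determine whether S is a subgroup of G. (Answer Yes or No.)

No

Closure fails: r^10 · r^14s = r^9s ∉ S. So S is not a subgroup.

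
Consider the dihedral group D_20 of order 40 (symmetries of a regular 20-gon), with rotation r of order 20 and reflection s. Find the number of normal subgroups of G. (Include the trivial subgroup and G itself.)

G has 48 subgroups. Checking conjugation-invariance by order — order 1: 1/1 normal; order 2: 1/21 normal; order 4: 1/11 normal; order 5: 1/1 normal; order 8: 0/5 normal; order 10: 1/5 normal; order 20: 3/3 normal; order 40: 1/1 normal.
Total normal subgroups: 9.

9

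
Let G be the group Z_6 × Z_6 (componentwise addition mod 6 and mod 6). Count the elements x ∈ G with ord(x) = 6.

An element (a,b) has order lcm(ord(a), ord(b)); count pairs with lcm equal to 6.
Enumerating gives 24 such elements.

24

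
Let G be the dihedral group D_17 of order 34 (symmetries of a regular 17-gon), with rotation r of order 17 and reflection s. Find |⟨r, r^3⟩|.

|⟨r⟩| = 17 and |⟨r^3⟩| = 17, so |H| is a multiple of lcm(17, 17) = 17 and divides |G| = 34.
Closing under the operation: H = {e, r, r^2, r^3, r^4, r^5, r^6, r^7, r^8, r^9, r^10, r^11, r^12, r^13, r^14, r^15, r^16}, so |H| = 17.

17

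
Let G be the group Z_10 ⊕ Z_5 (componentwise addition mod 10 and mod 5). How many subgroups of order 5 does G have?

6

|G| = 50 and 5 | 50, so subgroups of order 5 are possible by Lagrange.
The subgroups of order 5 are: {(0,0), (0,1), (0,2), (0,3), (0,4)}; {(0,0), (2,0), (4,0), (6,0), (8,0)}; {(0,0), (2,1), (4,2), (6,3), (8,4)}; {(0,0), (2,2), (4,4), (6,1), (8,3)}; … (6 in all).
So G has 6 subgroups of order 5.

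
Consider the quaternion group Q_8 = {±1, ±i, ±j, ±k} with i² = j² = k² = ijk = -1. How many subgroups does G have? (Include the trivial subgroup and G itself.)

6

|G| = 8, so by Lagrange every subgroup order divides 8. Divisors: 1, 2, 4, 8.
Subgroups by order — order 1: 1; order 2: 1; order 4: 3; order 8: 1.
Total: 1 + 1 + 3 + 1 = 6.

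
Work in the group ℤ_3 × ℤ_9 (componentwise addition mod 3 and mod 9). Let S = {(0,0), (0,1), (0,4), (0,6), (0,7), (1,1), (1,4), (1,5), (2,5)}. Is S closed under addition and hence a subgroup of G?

(0,1) ∈ S but its inverse (0,8) ∉ S, so S is not a subgroup.

No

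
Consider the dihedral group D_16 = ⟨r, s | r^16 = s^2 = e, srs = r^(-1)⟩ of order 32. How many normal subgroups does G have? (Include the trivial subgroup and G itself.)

8

G has 36 subgroups. Checking conjugation-invariance by order — order 1: 1/1 normal; order 2: 1/17 normal; order 4: 1/9 normal; order 8: 1/5 normal; order 16: 3/3 normal; order 32: 1/1 normal.
Total normal subgroups: 8.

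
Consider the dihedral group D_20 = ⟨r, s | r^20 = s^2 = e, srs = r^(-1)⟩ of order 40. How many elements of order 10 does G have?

4

The elements of order 10 are: r^2, r^6, r^14, r^18.
That's 4.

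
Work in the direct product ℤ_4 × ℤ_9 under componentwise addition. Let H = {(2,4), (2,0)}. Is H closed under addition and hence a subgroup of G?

The identity (0,0) ∉ H, so H is not a subgroup.

No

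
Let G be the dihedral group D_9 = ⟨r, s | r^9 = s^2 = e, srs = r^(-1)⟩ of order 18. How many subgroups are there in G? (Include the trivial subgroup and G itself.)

16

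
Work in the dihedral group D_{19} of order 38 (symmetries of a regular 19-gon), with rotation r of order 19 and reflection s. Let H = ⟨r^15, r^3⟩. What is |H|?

19

|⟨r^15⟩| = 19 and |⟨r^3⟩| = 19, so |H| is a multiple of lcm(19, 19) = 19 and divides |G| = 38.
Closing under the operation: H = {e, r, r^2, r^3, r^4, r^5, r^6, r^7, r^8, r^9, r^10, r^11, r^12, r^13, r^14, r^15, r^16, r^17, r^18}, so |H| = 19.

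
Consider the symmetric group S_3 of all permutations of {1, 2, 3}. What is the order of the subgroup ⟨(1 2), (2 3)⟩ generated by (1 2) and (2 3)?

|⟨(1 2)⟩| = 2 and |⟨(2 3)⟩| = 2, so |H| is a multiple of lcm(2, 2) = 2 and divides |G| = 6.
Closing {(1 2), (2 3)} under the group operation gives all of G, so |H| = 6.

6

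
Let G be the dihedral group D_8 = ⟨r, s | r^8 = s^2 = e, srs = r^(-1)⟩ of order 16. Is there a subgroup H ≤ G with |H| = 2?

2 | 16. A subgroup of order 2 is {e, r^2s}.

Yes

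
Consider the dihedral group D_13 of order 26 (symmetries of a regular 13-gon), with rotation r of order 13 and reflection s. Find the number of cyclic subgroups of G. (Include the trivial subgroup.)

15

A cyclic subgroup of order d is generated by each of its φ(d) elements of order d, so the cyclic subgroups of order d number (#elements of order d)/φ(d).
Cyclic subgroups by order — order 1: 1; order 2: 13; order 13: 1.
Total: 15.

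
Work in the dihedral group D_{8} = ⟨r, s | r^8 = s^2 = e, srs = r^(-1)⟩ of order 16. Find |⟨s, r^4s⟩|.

4

|⟨s⟩| = 2 and |⟨r^4s⟩| = 2, so |H| is a multiple of lcm(2, 2) = 2 and divides |G| = 16.
Closing under the operation: H = {e, r^4, s, r^4s}, so |H| = 4.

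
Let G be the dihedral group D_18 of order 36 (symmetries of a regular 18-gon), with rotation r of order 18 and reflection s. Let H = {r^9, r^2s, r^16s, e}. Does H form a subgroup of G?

No

Closure fails: r^16s · r^9 = r^7s ∉ H. So H is not a subgroup.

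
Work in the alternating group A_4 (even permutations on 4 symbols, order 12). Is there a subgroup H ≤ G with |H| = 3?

3 | 12. A subgroup of order 3 is {e, (1 2 3), (1 3 2)}.

Yes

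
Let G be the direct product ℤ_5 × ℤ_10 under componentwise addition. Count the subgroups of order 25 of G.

1

|G| = 50 and 25 | 50, so subgroups of order 25 are possible by Lagrange.
The subgroups of order 25 are: {(0,0), (0,2), (0,4), (0,6), (0,8), (1,0), (1,2), (1,4), (1,6), (1,8), (2,0), (2,2), (2,4), (2,6), (2,8), (3,0), (3,2), (3,4), (3,6), (3,8), (4,0), (4,2), (4,4), (4,6), (4,8)}.
So G has 1 subgroup of order 25.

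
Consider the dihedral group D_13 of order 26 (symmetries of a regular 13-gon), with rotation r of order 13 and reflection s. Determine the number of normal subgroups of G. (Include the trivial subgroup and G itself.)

3

G has 16 subgroups. Checking conjugation-invariance by order — order 1: 1/1 normal; order 2: 0/13 normal; order 13: 1/1 normal; order 26: 1/1 normal.
Total normal subgroups: 3.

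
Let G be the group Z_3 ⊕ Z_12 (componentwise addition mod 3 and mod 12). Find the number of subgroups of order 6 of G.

4

|G| = 36 and 6 | 36, so subgroups of order 6 are possible by Lagrange.
The subgroups of order 6 are: {(0,0), (0,2), (0,4), (0,6), (0,8), (0,10)}; {(0,0), (0,6), (1,0), (1,6), (2,0), (2,6)}; {(0,0), (0,6), (1,4), (1,10), (2,2), (2,8)}; {(0,0), (0,6), (1,2), (1,8), (2,4), (2,10)}.
So G has 4 subgroups of order 6.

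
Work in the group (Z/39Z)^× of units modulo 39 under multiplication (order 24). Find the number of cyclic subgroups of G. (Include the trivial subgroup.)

12

Each element a generates a cyclic subgroup ⟨a⟩; distinct elements may generate the same one (a cyclic group of order d has φ(d) generators).
Cyclic subgroups by order — order 1: 1; order 2: 3; order 3: 1; order 4: 2; order 6: 3; order 12: 2.
Total: 12.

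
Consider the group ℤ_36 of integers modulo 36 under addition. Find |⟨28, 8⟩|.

|⟨28⟩| = 9 and |⟨8⟩| = 9, so |H| is a multiple of lcm(9, 9) = 9 and divides |G| = 36.
Closing under the operation: H = {0, 4, 8, 12, 16, 20, 24, 28, 32}, so |H| = 9.

9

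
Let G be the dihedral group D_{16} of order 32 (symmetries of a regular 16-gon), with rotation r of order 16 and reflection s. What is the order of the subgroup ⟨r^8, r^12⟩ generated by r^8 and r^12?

|⟨r^8⟩| = 2 and |⟨r^12⟩| = 4, so |H| is a multiple of lcm(2, 4) = 4 and divides |G| = 32.
Closing under the operation: H = {e, r^4, r^8, r^12}, so |H| = 4.

4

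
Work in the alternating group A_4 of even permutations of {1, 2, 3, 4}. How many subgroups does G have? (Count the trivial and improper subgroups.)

|G| = 12, so by Lagrange every subgroup order divides 12. Divisors: 1, 2, 3, 4, 6, 12.
Subgroups by order — order 1: 1; order 2: 3; order 3: 4; order 4: 1; order 6: 0; order 12: 1.
Total: 1 + 3 + 4 + 1 + 0 + 1 = 10.

10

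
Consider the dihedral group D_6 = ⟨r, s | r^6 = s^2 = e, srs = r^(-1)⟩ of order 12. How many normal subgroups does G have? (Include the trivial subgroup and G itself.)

G has 16 subgroups. Checking conjugation-invariance by order — order 1: 1/1 normal; order 2: 1/7 normal; order 3: 1/1 normal; order 4: 0/3 normal; order 6: 3/3 normal; order 12: 1/1 normal.
Total normal subgroups: 7.

7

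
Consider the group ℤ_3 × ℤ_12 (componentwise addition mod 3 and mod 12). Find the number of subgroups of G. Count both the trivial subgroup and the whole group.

|G| = 36, so by Lagrange every subgroup order divides 36. Divisors: 1, 2, 3, 4, 6, 9, 12, 18, 36.
Subgroups by order — order 1: 1; order 2: 1; order 3: 4; order 4: 1; order 6: 4; order 9: 1; order 12: 4; order 18: 1; order 36: 1.
Total: 1 + 1 + 4 + 1 + 4 + 1 + 4 + 1 + 1 = 18.

18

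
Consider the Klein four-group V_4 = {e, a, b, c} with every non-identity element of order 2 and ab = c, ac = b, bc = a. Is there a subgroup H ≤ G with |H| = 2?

Yes

2 | 4. A subgroup of order 2 is {e, a}.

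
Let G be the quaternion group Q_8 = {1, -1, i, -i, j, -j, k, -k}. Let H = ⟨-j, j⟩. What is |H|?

4

|⟨-j⟩| = 4 and |⟨j⟩| = 4, so |H| is a multiple of lcm(4, 4) = 4 and divides |G| = 8.
Closing under the operation: H = {1, -1, j, -j}, so |H| = 4.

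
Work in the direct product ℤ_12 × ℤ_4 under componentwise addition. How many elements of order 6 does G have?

An element (a,b) has order lcm(ord(a), ord(b)); count pairs with lcm equal to 6.
Enumerating gives 6 such elements.

6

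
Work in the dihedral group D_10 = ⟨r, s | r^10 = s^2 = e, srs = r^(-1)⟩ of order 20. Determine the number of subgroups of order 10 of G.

|G| = 20 and 10 | 20, so subgroups of order 10 are possible by Lagrange.
The subgroups of order 10 are: {e, r, r^2, r^3, r^4, r^5, r^6, r^7, r^8, r^9}; {e, r^2, r^4, r^6, r^8, s, r^2s, r^4s, r^6s, r^8s}; {e, r^2, r^4, r^6, r^8, rs, r^3s, r^5s, r^7s, r^9s}.
So G has 3 subgroups of order 10.

3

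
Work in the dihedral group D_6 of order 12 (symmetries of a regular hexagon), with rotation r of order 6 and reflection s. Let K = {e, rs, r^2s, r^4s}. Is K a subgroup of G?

No

Closure fails: rs · r^4s = r^3 ∉ K. So K is not a subgroup.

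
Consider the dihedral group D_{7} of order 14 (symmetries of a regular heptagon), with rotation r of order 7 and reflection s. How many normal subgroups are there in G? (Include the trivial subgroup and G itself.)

3

G has 10 subgroups. Checking conjugation-invariance by order — order 1: 1/1 normal; order 2: 0/7 normal; order 7: 1/1 normal; order 14: 1/1 normal.
Total normal subgroups: 3.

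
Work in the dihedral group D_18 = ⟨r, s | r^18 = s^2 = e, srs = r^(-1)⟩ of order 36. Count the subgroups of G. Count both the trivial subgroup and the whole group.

45

|G| = 36, so by Lagrange every subgroup order divides 36. Divisors: 1, 2, 3, 4, 6, 9, 12, 18, 36.
Subgroups by order — order 1: 1; order 2: 19; order 3: 1; order 4: 9; order 6: 7; order 9: 1; order 12: 3; order 18: 3; order 36: 1.
Total: 1 + 19 + 1 + 9 + 7 + 1 + 3 + 3 + 1 = 45.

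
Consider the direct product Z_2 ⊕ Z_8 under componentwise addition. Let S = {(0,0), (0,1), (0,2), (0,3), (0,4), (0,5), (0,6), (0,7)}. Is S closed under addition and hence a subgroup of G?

Yes

|S| = 8 divides |G| = 16, consistent with Lagrange.
S contains the identity, every element's inverse is in S, and S is closed under +: it is a subgroup.
In fact S = ⟨(0,1)⟩.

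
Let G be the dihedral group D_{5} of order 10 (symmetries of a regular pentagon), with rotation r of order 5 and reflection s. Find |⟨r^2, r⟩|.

|⟨r^2⟩| = 5 and |⟨r⟩| = 5, so |H| is a multiple of lcm(5, 5) = 5 and divides |G| = 10.
Closing under the operation: H = {e, r, r^2, r^3, r^4}, so |H| = 5.

5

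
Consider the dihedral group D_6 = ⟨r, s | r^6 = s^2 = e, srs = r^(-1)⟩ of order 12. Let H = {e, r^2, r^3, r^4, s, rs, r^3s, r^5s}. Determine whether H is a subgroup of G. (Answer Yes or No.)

No

|H| = 8 does not divide |G| = 12, so by Lagrange H is not a subgroup.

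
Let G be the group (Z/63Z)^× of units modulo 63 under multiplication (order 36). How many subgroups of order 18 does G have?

3

|G| = 36 and 18 | 36, so subgroups of order 18 are possible by Lagrange.
The subgroups of order 18 are: {1, 4, 10, 13, 16, 19, 22, 25, 31, 34, 37, 40, 43, 46, 52, 55, 58, 61}; {1, 2, 4, 8, 11, 16, 22, 23, 25, 29, 32, 37, 43, 44, 46, 50, 53, 58}; {1, 4, 5, 16, 17, 20, 22, 25, 26, 37, 38, 41, 43, 46, 47, 58, 59, 62}.
So G has 3 subgroups of order 18.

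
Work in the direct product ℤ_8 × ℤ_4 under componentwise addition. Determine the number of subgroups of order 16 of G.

3

|G| = 32 and 16 | 32, so subgroups of order 16 are possible by Lagrange.
The subgroups of order 16 are: {(0,0), (0,1), (0,2), (0,3), (2,0), (2,1), (2,2), (2,3), (4,0), (4,1), (4,2), (4,3), (6,0), (6,1), (6,2), (6,3)}; {(0,0), (0,2), (1,0), (1,2), (2,0), (2,2), (3,0), (3,2), (4,0), (4,2), (5,0), (5,2), (6,0), (6,2), (7,0), (7,2)}; {(0,0), (0,2), (1,1), (1,3), (2,0), (2,2), (3,1), (3,3), (4,0), (4,2), (5,1), (5,3), (6,0), (6,2), (7,1), (7,3)}.
So G has 3 subgroups of order 16.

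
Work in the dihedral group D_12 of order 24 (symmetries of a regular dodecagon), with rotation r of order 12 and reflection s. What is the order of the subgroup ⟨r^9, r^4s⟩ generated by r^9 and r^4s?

|⟨r^9⟩| = 4 and |⟨r^4s⟩| = 2, so |H| is a multiple of lcm(4, 2) = 4 and divides |G| = 24.
Closing under the operation: H = {e, r^3, r^6, r^9, rs, r^4s, r^7s, r^10s}, so |H| = 8.

8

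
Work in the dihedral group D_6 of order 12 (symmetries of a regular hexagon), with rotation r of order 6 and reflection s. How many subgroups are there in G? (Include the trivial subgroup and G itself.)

|G| = 12, so by Lagrange every subgroup order divides 12. Divisors: 1, 2, 3, 4, 6, 12.
Subgroups by order — order 1: 1; order 2: 7; order 3: 1; order 4: 3; order 6: 3; order 12: 1.
Total: 1 + 7 + 1 + 3 + 3 + 1 = 16.

16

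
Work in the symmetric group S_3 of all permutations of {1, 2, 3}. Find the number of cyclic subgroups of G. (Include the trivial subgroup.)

5

Each element a generates a cyclic subgroup ⟨a⟩; distinct elements may generate the same one (a cyclic group of order d has φ(d) generators).
Cyclic subgroups by order — order 1: 1; order 2: 3; order 3: 1.
Total: 5.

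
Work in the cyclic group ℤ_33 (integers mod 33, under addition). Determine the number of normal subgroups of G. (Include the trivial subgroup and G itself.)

4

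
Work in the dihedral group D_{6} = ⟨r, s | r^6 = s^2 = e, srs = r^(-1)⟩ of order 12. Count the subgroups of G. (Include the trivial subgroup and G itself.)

|G| = 12, so by Lagrange every subgroup order divides 12. Divisors: 1, 2, 3, 4, 6, 12.
Subgroups by order — order 1: 1; order 2: 7; order 3: 1; order 4: 3; order 6: 3; order 12: 1.
Total: 1 + 7 + 1 + 3 + 3 + 1 = 16.

16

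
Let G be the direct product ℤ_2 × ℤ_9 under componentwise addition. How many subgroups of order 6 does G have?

1

|G| = 18 and 6 | 18, so subgroups of order 6 are possible by Lagrange.
The subgroups of order 6 are: {(0,0), (0,3), (0,6), (1,0), (1,3), (1,6)}.
So G has 1 subgroup of order 6.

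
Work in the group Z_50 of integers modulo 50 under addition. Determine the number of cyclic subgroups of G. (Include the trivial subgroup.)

6

Group the elements of G by the cyclic subgroup they generate; each cyclic subgroup of order d accounts for φ(d) elements.
Cyclic subgroups by order — order 1: 1; order 2: 1; order 5: 1; order 10: 1; order 25: 1; order 50: 1.
Total: 6.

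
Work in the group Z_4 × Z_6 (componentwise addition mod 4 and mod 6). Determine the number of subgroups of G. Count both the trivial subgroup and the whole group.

16

|G| = 24, so by Lagrange every subgroup order divides 24. Divisors: 1, 2, 3, 4, 6, 8, 12, 24.
Subgroups by order — order 1: 1; order 2: 3; order 3: 1; order 4: 3; order 6: 3; order 8: 1; order 12: 3; order 24: 1.
Total: 1 + 3 + 1 + 3 + 3 + 1 + 3 + 1 = 16.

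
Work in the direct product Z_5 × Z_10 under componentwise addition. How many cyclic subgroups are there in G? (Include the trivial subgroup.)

A cyclic subgroup of order d is generated by each of its φ(d) elements of order d, so the cyclic subgroups of order d number (#elements of order d)/φ(d).
Cyclic subgroups by order — order 1: 1; order 2: 1; order 5: 6; order 10: 6.
Total: 14.

14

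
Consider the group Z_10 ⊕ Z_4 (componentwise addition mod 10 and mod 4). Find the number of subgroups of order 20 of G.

|G| = 40 and 20 | 40, so subgroups of order 20 are possible by Lagrange.
The subgroups of order 20 are: {(0,0), (0,1), (0,2), (0,3), (2,0), (2,1), (2,2), (2,3), (4,0), (4,1), (4,2), (4,3), (6,0), (6,1), (6,2), (6,3), (8,0), (8,1), (8,2), (8,3)}; {(0,0), (0,2), (1,0), (1,2), (2,0), (2,2), (3,0), (3,2), (4,0), (4,2), (5,0), (5,2), (6,0), (6,2), (7,0), (7,2), (8,0), (8,2), (9,0), (9,2)}; {(0,0), (0,2), (1,1), (1,3), (2,0), (2,2), (3,1), (3,3), (4,0), (4,2), (5,1), (5,3), (6,0), (6,2), (7,1), (7,3), (8,0), (8,2), (9,1), (9,3)}.
So G has 3 subgroups of order 20.

3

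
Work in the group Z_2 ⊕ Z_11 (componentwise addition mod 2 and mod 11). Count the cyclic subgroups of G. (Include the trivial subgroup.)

4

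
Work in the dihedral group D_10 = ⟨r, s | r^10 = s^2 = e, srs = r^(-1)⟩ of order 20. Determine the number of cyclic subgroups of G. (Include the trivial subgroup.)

14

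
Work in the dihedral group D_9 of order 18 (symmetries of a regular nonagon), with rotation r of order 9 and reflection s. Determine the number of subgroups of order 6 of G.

|G| = 18 and 6 | 18, so subgroups of order 6 are possible by Lagrange.
The subgroups of order 6 are: {e, r^3, r^6, r^2s, r^5s, r^8s}; {e, r^3, r^6, s, r^3s, r^6s}; {e, r^3, r^6, rs, r^4s, r^7s}.
So G has 3 subgroups of order 6.

3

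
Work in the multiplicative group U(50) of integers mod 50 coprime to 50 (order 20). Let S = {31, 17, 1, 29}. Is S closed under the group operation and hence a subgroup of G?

No

17 ∈ S but its inverse 3 ∉ S, so S is not a subgroup.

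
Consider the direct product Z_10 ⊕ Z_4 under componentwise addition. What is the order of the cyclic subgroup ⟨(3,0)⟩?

10

The order of (3,0) in Z_10 × Z_4 is lcm(ord(3) in Z_10, ord(0) in Z_4).
ord(3) = 10 and ord(0) = 1, so |⟨(3,0)⟩| = lcm(10, 1) = 10.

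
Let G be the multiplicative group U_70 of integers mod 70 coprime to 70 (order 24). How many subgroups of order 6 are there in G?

3

|G| = 24 and 6 | 24, so subgroups of order 6 are possible by Lagrange.
The subgroups of order 6 are: {1, 11, 19, 51, 59, 69}; {1, 9, 11, 29, 39, 51}; {1, 11, 31, 41, 51, 61}.
So G has 3 subgroups of order 6.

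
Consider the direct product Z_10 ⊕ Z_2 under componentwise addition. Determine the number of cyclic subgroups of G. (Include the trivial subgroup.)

8

A cyclic subgroup of order d is generated by each of its φ(d) elements of order d, so the cyclic subgroups of order d number (#elements of order d)/φ(d).
Cyclic subgroups by order — order 1: 1; order 2: 3; order 5: 1; order 10: 3.
Total: 8.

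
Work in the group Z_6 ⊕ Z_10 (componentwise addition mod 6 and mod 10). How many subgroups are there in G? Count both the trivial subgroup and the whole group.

20

|G| = 60, so by Lagrange every subgroup order divides 60. Divisors: 1, 2, 3, 4, 5, 6, 10, 12, 15, 20, 30, 60.
Subgroups by order — order 1: 1; order 2: 3; order 3: 1; order 4: 1; order 5: 1; order 6: 3; order 10: 3; order 12: 1; order 15: 1; order 20: 1; order 30: 3; order 60: 1.
Total: 1 + 3 + 1 + 1 + 1 + 3 + 3 + 1 + 1 + 1 + 3 + 1 = 20.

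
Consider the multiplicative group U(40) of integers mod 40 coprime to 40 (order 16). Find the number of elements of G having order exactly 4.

8

The elements of order 4 are: 3, 7, 13, 17, 23, 27, 33, 37.
That's 8.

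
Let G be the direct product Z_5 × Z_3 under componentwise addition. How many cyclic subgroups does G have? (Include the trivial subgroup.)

4

Group the elements of G by the cyclic subgroup they generate; each cyclic subgroup of order d accounts for φ(d) elements.
Cyclic subgroups by order — order 1: 1; order 3: 1; order 5: 1; order 15: 1.
Total: 4.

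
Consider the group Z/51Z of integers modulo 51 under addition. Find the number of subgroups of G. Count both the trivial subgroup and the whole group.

Subgroups of the cyclic group Z/51Z correspond bijectively to divisors of 51.
Divisors of 51: 1, 3, 17, 51.
So Z/51Z has 4 subgroups.

4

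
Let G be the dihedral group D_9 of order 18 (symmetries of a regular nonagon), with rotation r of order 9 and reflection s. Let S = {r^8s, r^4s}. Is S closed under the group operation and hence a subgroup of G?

The identity e ∉ S, so S is not a subgroup.

No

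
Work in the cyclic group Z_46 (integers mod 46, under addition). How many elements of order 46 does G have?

22

In a cyclic group of order 46, the number of elements of order d (for d | 46) is φ(d).
φ(46) = 22.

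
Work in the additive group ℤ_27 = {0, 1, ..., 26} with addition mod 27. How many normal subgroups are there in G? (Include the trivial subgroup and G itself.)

G is abelian, so every subgroup is normal.
G has 4 subgroups in total, hence 4 normal subgroups.

4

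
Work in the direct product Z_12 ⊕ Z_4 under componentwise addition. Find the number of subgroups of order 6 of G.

|G| = 48 and 6 | 48, so subgroups of order 6 are possible by Lagrange.
The subgroups of order 6 are: {(0,0), (0,2), (4,0), (4,2), (8,0), (8,2)}; {(0,0), (2,0), (4,0), (6,0), (8,0), (10,0)}; {(0,0), (2,2), (4,0), (6,2), (8,0), (10,2)}.
So G has 3 subgroups of order 6.

3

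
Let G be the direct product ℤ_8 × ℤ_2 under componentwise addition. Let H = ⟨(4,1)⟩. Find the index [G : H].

8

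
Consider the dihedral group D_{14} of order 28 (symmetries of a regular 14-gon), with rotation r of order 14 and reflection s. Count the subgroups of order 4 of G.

|G| = 28 and 4 | 28, so subgroups of order 4 are possible by Lagrange.
The subgroups of order 4 are: {e, r^7, r^3s, r^10s}; {e, r^7, r^4s, r^11s}; {e, r^7, r^5s, r^12s}; {e, r^7, r^6s, r^13s}; … (7 in all).
So G has 7 subgroups of order 4.

7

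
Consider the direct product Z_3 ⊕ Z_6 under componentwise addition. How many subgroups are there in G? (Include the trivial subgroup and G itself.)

12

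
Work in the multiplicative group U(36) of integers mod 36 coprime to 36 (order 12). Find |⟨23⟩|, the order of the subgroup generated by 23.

6

Compute successive powers of 23 mod 36: 23, 25, 35, 13, 11, 1; 23^6 ≡ 1 (mod 36).
So |⟨23⟩| = 6.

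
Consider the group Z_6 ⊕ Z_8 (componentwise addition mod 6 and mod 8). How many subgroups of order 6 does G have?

|G| = 48 and 6 | 48, so subgroups of order 6 are possible by Lagrange.
The subgroups of order 6 are: {(0,0), (0,4), (2,0), (2,4), (4,0), (4,4)}; {(0,0), (1,0), (2,0), (3,0), (4,0), (5,0)}; {(0,0), (1,4), (2,0), (3,4), (4,0), (5,4)}.
So G has 3 subgroups of order 6.

3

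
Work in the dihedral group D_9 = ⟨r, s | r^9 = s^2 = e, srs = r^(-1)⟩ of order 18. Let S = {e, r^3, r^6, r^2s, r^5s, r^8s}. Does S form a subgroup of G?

Yes

|S| = 6 divides |G| = 18, consistent with Lagrange.
S contains the identity, every element's inverse is in S, and S is closed under ·: it is a subgroup.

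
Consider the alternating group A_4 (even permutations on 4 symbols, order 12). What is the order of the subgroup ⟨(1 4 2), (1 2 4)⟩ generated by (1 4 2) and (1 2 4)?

|⟨(1 4 2)⟩| = 3 and |⟨(1 2 4)⟩| = 3, so |H| is a multiple of lcm(3, 3) = 3 and divides |G| = 12.
Closing under the operation: H = {e, (1 2 4), (1 4 2)}, so |H| = 3.

3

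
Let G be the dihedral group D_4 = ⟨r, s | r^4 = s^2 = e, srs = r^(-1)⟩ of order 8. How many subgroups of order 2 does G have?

|G| = 8 and 2 | 8, so subgroups of order 2 are possible by Lagrange.
The subgroups of order 2 are: {e, r^2}; {e, r^2s}; {e, r^3s}; {e, rs}; … (5 in all).
So G has 5 subgroups of order 2.

5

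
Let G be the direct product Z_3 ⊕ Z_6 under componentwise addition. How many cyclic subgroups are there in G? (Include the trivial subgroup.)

Group the elements of G by the cyclic subgroup they generate; each cyclic subgroup of order d accounts for φ(d) elements.
Cyclic subgroups by order — order 1: 1; order 2: 1; order 3: 4; order 6: 4.
Total: 10.

10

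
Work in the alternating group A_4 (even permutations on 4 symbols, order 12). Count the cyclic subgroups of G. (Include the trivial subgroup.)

8

Group the elements of G by the cyclic subgroup they generate; each cyclic subgroup of order d accounts for φ(d) elements.
Cyclic subgroups by order — order 1: 1; order 2: 3; order 3: 4.
Total: 8.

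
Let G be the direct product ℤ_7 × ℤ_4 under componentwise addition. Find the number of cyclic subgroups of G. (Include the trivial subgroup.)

Group the elements of G by the cyclic subgroup they generate; each cyclic subgroup of order d accounts for φ(d) elements.
Cyclic subgroups by order — order 1: 1; order 2: 1; order 4: 1; order 7: 1; order 14: 1; order 28: 1.
Total: 6.

6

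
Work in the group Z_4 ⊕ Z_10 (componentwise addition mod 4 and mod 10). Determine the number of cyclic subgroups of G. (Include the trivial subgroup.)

12

Each element a generates a cyclic subgroup ⟨a⟩; distinct elements may generate the same one (a cyclic group of order d has φ(d) generators).
Cyclic subgroups by order — order 1: 1; order 2: 3; order 4: 2; order 5: 1; order 10: 3; order 20: 2.
Total: 12.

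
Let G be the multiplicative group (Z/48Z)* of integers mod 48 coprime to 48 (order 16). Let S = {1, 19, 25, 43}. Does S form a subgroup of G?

Yes

|S| = 4 divides |G| = 16, consistent with Lagrange.
S contains the identity, every element's inverse is in S, and S is closed under ·: it is a subgroup.
In fact S = ⟨19⟩.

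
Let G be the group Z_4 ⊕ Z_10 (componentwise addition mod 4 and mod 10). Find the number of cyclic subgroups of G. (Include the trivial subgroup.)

12

A cyclic subgroup of order d is generated by each of its φ(d) elements of order d, so the cyclic subgroups of order d number (#elements of order d)/φ(d).
Cyclic subgroups by order — order 1: 1; order 2: 3; order 4: 2; order 5: 1; order 10: 3; order 20: 2.
Total: 12.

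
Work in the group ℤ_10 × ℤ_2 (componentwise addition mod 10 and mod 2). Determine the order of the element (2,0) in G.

The order of (2,0) in Z_10 × Z_2 is lcm(ord(2) in Z_10, ord(0) in Z_2).
ord(2) = 5 and ord(0) = 1, so |⟨(2,0)⟩| = lcm(5, 1) = 5.

5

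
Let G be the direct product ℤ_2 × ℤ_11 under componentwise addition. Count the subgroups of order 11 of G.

|G| = 22 and 11 | 22, so subgroups of order 11 are possible by Lagrange.
The subgroups of order 11 are: {(0,0), (0,1), (0,2), (0,3), (0,4), (0,5), (0,6), (0,7), (0,8), (0,9), (0,10)}.
So G has 1 subgroup of order 11.

1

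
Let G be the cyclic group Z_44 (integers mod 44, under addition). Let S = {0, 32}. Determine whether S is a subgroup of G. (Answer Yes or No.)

No

32 ∈ S but its inverse 12 ∉ S, so S is not a subgroup.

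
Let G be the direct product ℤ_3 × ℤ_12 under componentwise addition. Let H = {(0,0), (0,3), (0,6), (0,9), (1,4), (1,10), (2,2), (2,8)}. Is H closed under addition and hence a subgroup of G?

No

|H| = 8 does not divide |G| = 36, so by Lagrange H is not a subgroup.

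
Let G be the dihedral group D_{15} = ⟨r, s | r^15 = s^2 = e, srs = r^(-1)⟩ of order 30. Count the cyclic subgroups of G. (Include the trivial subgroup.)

19

A cyclic subgroup of order d is generated by each of its φ(d) elements of order d, so the cyclic subgroups of order d number (#elements of order d)/φ(d).
Cyclic subgroups by order — order 1: 1; order 2: 15; order 3: 1; order 5: 1; order 15: 1.
Total: 19.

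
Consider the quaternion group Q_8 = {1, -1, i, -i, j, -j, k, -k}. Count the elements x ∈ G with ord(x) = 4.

6

The elements of order 4 are: i, -i, j, -j, k, -k.
That's 6.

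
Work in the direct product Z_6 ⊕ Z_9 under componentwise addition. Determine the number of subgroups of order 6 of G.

4

|G| = 54 and 6 | 54, so subgroups of order 6 are possible by Lagrange.
The subgroups of order 6 are: {(0,0), (0,3), (0,6), (3,0), (3,3), (3,6)}; {(0,0), (1,0), (2,0), (3,0), (4,0), (5,0)}; {(0,0), (1,3), (2,6), (3,0), (4,3), (5,6)}; {(0,0), (1,6), (2,3), (3,0), (4,6), (5,3)}.
So G has 4 subgroups of order 6.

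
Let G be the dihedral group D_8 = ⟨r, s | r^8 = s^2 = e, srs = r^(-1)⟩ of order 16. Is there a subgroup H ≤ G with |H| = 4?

Yes

4 | 16. A subgroup of order 4 is {e, r^2, r^4, r^6}.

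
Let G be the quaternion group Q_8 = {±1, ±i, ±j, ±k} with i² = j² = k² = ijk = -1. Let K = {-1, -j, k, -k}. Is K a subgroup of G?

No

The identity 1 ∉ K, so K is not a subgroup.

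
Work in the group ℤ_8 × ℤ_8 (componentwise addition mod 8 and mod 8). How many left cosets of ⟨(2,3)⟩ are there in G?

8

|⟨(2,3)⟩| = 8 and |G| = 64.
By Lagrange, [G : H] = |G|/|H| = 64/8 = 8.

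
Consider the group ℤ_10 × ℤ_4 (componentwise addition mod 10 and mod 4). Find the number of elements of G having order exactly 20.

16

An element (a,b) has order lcm(ord(a), ord(b)); count pairs with lcm equal to 20.
Enumerating gives 16 such elements.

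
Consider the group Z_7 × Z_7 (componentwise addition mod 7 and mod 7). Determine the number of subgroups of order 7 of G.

|G| = 49 and 7 | 49, so subgroups of order 7 are possible by Lagrange.
The subgroups of order 7 are: {(0,0), (0,1), (0,2), (0,3), (0,4), (0,5), (0,6)}; {(0,0), (1,0), (2,0), (3,0), (4,0), (5,0), (6,0)}; {(0,0), (1,1), (2,2), (3,3), (4,4), (5,5), (6,6)}; {(0,0), (1,2), (2,4), (3,6), (4,1), (5,3), (6,5)}; … (8 in all).
So G has 8 subgroups of order 7.

8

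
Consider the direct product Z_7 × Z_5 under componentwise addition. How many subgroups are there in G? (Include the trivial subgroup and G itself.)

4

|G| = 35, so by Lagrange every subgroup order divides 35. Divisors: 1, 5, 7, 35.
Subgroups by order — order 1: 1; order 5: 1; order 7: 1; order 35: 1.
Total: 1 + 1 + 1 + 1 = 4.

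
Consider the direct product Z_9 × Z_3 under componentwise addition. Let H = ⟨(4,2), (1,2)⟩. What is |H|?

|⟨(4,2)⟩| = 9 and |⟨(1,2)⟩| = 9, so |H| is a multiple of lcm(9, 9) = 9 and divides |G| = 27.
Closing under the operation: H = {(0,0), (1,2), (2,1), (3,0), (4,2), (5,1), (6,0), (7,2), (8,1)}, so |H| = 9.

9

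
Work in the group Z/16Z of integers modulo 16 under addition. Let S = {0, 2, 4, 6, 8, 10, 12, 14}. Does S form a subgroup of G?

|S| = 8 divides |G| = 16, consistent with Lagrange.
S contains the identity, every element's inverse is in S, and S is closed under +: it is a subgroup.
In fact S = ⟨2⟩.

Yes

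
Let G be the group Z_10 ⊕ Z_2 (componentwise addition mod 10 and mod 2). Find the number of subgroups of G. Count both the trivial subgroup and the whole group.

|G| = 20, so by Lagrange every subgroup order divides 20. Divisors: 1, 2, 4, 5, 10, 20.
Subgroups by order — order 1: 1; order 2: 3; order 4: 1; order 5: 1; order 10: 3; order 20: 1.
Total: 1 + 3 + 1 + 1 + 3 + 1 = 10.

10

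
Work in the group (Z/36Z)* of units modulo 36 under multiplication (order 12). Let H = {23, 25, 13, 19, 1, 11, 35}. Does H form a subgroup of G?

No

|H| = 7 does not divide |G| = 12, so by Lagrange H is not a subgroup.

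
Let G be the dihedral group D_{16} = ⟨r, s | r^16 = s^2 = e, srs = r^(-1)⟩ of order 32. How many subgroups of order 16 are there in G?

|G| = 32 and 16 | 32, so subgroups of order 16 are possible by Lagrange.
The subgroups of order 16 are: {e, r, r^2, r^3, r^4, r^5, r^6, r^7, r^8, r^9, r^10, r^11, r^12, r^13, r^14, r^15}; {e, r^2, r^4, r^6, r^8, r^10, r^12, r^14, s, r^2s, r^4s, r^6s, r^8s, r^10s, r^12s, r^14s}; {e, r^2, r^4, r^6, r^8, r^10, r^12, r^14, rs, r^3s, r^5s, r^7s, r^9s, r^11s, r^13s, r^15s}.
So G has 3 subgroups of order 16.

3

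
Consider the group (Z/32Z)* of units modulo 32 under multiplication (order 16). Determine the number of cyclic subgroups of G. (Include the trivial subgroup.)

8

Group the elements of G by the cyclic subgroup they generate; each cyclic subgroup of order d accounts for φ(d) elements.
Cyclic subgroups by order — order 1: 1; order 2: 3; order 4: 2; order 8: 2.
Total: 8.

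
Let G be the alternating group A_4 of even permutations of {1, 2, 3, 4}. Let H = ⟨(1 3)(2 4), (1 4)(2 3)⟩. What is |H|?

4

|⟨(1 3)(2 4)⟩| = 2 and |⟨(1 4)(2 3)⟩| = 2, so |H| is a multiple of lcm(2, 2) = 2 and divides |G| = 12.
Closing under the operation: H = {e, (1 2)(3 4), (1 3)(2 4), (1 4)(2 3)}, so |H| = 4.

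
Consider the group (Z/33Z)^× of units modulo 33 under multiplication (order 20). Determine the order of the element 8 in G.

Compute successive powers of 8 mod 33: 8, 31, 17, 4, 32, 25, 2, 16, …; 8^10 ≡ 1 (mod 33).
So |⟨8⟩| = 10.

10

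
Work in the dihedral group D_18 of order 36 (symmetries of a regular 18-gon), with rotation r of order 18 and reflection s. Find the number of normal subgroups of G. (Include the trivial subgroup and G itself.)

G has 45 subgroups. Checking conjugation-invariance by order — order 1: 1/1 normal; order 2: 1/19 normal; order 3: 1/1 normal; order 4: 0/9 normal; order 6: 1/7 normal; order 9: 1/1 normal; order 12: 0/3 normal; order 18: 3/3 normal; order 36: 1/1 normal.
Total normal subgroups: 9.

9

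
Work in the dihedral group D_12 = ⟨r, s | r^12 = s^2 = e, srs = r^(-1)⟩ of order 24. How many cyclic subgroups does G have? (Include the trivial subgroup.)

18

Group the elements of G by the cyclic subgroup they generate; each cyclic subgroup of order d accounts for φ(d) elements.
Cyclic subgroups by order — order 1: 1; order 2: 13; order 3: 1; order 4: 1; order 6: 1; order 12: 1.
Total: 18.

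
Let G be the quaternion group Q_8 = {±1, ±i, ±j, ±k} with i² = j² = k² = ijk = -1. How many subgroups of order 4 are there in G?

3

|G| = 8 and 4 | 8, so subgroups of order 4 are possible by Lagrange.
The subgroups of order 4 are: {1, -1, i, -i}; {1, -1, j, -j}; {1, -1, k, -k}.
So G has 3 subgroups of order 4.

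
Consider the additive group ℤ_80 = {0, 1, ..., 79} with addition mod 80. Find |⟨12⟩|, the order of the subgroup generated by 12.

20

In ℤ_80, the order of an element a is n/gcd(a, n).
gcd(12, 80) = 4, so |⟨12⟩| = 80/4 = 20.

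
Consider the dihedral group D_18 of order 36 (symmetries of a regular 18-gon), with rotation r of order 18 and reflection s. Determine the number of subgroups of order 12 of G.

3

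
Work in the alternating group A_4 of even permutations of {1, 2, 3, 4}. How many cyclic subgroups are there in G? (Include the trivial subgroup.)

8

Each element a generates a cyclic subgroup ⟨a⟩; distinct elements may generate the same one (a cyclic group of order d has φ(d) generators).
Cyclic subgroups by order — order 1: 1; order 2: 3; order 3: 4.
Total: 8.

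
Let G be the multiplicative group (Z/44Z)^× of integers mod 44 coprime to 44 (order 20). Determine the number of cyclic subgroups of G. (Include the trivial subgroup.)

8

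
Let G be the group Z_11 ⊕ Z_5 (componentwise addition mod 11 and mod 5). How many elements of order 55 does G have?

An element (a,b) has order lcm(ord(a), ord(b)); count pairs with lcm equal to 55.
Enumerating gives 40 such elements.

40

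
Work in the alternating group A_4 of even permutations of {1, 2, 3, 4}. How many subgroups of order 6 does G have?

|G| = 12 and 6 | 12, so subgroups of order 6 are possible by Lagrange.
Checking all subgroups of G, none has order 6.
So G has 0 subgroups of order 6.

0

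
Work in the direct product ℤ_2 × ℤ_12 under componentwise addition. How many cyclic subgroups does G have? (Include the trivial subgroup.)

Each element a generates a cyclic subgroup ⟨a⟩; distinct elements may generate the same one (a cyclic group of order d has φ(d) generators).
Cyclic subgroups by order — order 1: 1; order 2: 3; order 3: 1; order 4: 2; order 6: 3; order 12: 2.
Total: 12.

12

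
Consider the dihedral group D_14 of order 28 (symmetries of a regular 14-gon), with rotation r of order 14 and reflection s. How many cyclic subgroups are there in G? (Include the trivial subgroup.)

Each element a generates a cyclic subgroup ⟨a⟩; distinct elements may generate the same one (a cyclic group of order d has φ(d) generators).
Cyclic subgroups by order — order 1: 1; order 2: 15; order 7: 1; order 14: 1.
Total: 18.

18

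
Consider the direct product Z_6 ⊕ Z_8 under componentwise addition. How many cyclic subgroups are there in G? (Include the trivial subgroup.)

Each element a generates a cyclic subgroup ⟨a⟩; distinct elements may generate the same one (a cyclic group of order d has φ(d) generators).
Cyclic subgroups by order — order 1: 1; order 2: 3; order 3: 1; order 4: 2; order 6: 3; order 8: 2; order 12: 2; order 24: 2.
Total: 16.

16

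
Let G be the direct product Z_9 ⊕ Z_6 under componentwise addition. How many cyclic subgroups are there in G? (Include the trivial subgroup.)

16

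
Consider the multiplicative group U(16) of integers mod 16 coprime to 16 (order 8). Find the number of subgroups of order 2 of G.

|G| = 8 and 2 | 8, so subgroups of order 2 are possible by Lagrange.
The subgroups of order 2 are: {1, 15}; {1, 7}; {1, 9}.
So G has 3 subgroups of order 2.

3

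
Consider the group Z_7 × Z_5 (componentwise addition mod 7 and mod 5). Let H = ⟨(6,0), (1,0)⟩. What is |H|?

|⟨(6,0)⟩| = 7 and |⟨(1,0)⟩| = 7, so |H| is a multiple of lcm(7, 7) = 7 and divides |G| = 35.
Closing under the operation: H = {(0,0), (1,0), (2,0), (3,0), (4,0), (5,0), (6,0)}, so |H| = 7.

7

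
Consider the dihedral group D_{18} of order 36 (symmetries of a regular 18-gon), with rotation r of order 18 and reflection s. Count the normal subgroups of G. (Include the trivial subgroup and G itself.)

G has 45 subgroups. Checking conjugation-invariance by order — order 1: 1/1 normal; order 2: 1/19 normal; order 3: 1/1 normal; order 4: 0/9 normal; order 6: 1/7 normal; order 9: 1/1 normal; order 12: 0/3 normal; order 18: 3/3 normal; order 36: 1/1 normal.
Total normal subgroups: 9.

9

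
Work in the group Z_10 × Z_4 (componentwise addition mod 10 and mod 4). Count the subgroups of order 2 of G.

3

|G| = 40 and 2 | 40, so subgroups of order 2 are possible by Lagrange.
The subgroups of order 2 are: {(0,0), (0,2)}; {(0,0), (5,0)}; {(0,0), (5,2)}.
So G has 3 subgroups of order 2.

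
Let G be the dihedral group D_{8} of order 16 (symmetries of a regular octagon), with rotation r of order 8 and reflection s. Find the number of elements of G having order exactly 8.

4

The elements of order 8 are: r, r^3, r^5, r^7.
That's 4.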